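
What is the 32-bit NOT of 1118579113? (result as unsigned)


~0b1000010101011000010100110101001 = 0b10111101010100111101011001010110 = 3176388182 (32-bit unsigned)

3176388182


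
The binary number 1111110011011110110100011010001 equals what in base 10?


1111110011011110110100011010001 in decimal = 2121230545

2121230545


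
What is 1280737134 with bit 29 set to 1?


1280737134 | (1 << 29) = 1280737134 | 536870912 = 1817608046

1817608046


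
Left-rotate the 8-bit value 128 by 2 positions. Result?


Rotate 0b10000000 left by 2 (8-bit) = 0b10 = 2

2


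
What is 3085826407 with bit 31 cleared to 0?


3085826407 & ~(1 << 31) = 938342759

938342759


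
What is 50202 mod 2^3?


50202 & 7 = 2

2


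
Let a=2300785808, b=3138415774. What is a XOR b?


2300785808 ^ 3138415774 = 842225678

842225678


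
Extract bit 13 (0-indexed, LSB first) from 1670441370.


0b1100011100100001110100110011010, position 13 = 1

1


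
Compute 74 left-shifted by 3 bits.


0b1001010 << 3 = 0b1001010000 = 592

592


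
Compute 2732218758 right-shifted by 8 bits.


0b10100010110110100101100110000110 >> 8 = 0b101000101101101001011001 = 10672729

10672729


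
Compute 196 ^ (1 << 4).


196 ^ (1 << 4) = 196 ^ 16 = 212

212


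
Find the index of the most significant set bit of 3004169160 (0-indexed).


0b10110011000011111111101111001000. Highest set bit at position 31

31


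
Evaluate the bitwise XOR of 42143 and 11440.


0b1010010010011111 ^ 0b10110010110000 = 0b1000100000101111 = 34863

34863


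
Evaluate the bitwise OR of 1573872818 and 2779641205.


0b1011101110011110110010010110010 | 0b10100101101011011111010101110101 = 0b11111101111011111111010111110111 = 4260361719

4260361719


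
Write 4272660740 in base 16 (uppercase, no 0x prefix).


4272660740 = FEABA104 hex

FEABA104


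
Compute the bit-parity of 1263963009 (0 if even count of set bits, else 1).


0b1001011010101101000101110000001 has 14 ones => parity 0

0


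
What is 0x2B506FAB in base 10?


2B506FAB hex = 726691755 decimal

726691755


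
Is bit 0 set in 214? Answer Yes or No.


0b11010110, bit 0 = 0. No

No


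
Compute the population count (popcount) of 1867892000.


0b1101111010101011100010100100000 has 15 set bits

15


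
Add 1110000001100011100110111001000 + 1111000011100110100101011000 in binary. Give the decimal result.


1110000001100011100110111001000 + 1111000011100110100101011000 = 1111111010000000011011100100000 = 2134914848

2134914848


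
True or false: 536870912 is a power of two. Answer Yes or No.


0b100000000000000000000000000000. Only one bit set => Yes

Yes


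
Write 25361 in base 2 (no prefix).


25361 = 110001100010001 in binary

110001100010001


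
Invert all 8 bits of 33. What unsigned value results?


33 ^ 255 = 222

222


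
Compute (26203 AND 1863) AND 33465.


Step 1: 26203 & 1863 = 1603
Step 2: 1603 & 33465 = 513

513


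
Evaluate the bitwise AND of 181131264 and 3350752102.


0b1010110010111101100000000000 & 0b11000111101110000110101101100110 = 0b10100010000100100000000000 = 42485760

42485760


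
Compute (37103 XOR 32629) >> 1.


Step 1: 37103 ^ 32629 = 61338
Step 2: 61338 >> 1 = 30669

30669


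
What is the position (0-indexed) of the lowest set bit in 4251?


0b1000010011011. Lowest set bit at position 0

0


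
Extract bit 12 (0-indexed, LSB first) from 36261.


0b1000110110100101, position 12 = 0

0


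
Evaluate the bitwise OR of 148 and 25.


0b10010100 | 0b11001 = 0b10011101 = 157

157


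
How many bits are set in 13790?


0b11010111011110 has 10 set bits

10


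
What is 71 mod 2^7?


71 & 127 = 71

71


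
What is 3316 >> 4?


0b110011110100 >> 4 = 0b11001111 = 207

207


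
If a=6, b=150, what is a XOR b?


6 ^ 150 = 144

144


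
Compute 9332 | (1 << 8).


9332 | (1 << 8) = 9332 | 256 = 9588

9588


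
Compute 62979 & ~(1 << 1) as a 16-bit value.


62979 & ~(1 << 1) = 62977

62977


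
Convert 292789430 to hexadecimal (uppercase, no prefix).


292789430 = 11739CB6 hex

11739CB6


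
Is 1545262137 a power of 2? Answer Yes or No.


0b1011100000110101101010000111001. Multiple bits set => No

No


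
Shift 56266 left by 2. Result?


0b1101101111001010 << 2 = 0b110110111100101000 = 225064

225064


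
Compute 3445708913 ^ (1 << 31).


3445708913 ^ (1 << 31) = 3445708913 ^ 2147483648 = 1298225265

1298225265


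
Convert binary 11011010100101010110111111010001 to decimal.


11011010100101010110111111010001 in decimal = 3667226577

3667226577


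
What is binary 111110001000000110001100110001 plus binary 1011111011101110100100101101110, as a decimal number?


111110001000000110001100110001 + 1011111011101110100100101101110 = 10011101100101111010110010011111 = 2643963039

2643963039


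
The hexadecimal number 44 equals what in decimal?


44 hex = 68 decimal

68


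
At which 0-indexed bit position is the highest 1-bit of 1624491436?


0b1100000110100111100010110101100. Highest set bit at position 30

30


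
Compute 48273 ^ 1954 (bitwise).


0b1011110010010001 ^ 0b11110100010 = 0b1011101100110011 = 47923

47923


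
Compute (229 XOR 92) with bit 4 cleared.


Step 1: 229 ^ 92 = 185
Step 2: 185 & ~(1 << 4) = 169

169


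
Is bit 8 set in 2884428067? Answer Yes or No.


0b10101011111011001110000100100011, bit 8 = 1. Yes

Yes


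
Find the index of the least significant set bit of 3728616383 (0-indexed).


0b11011110001111100010101110111111. Lowest set bit at position 0

0


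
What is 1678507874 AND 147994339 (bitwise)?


0b1100100000010111111111101100010 & 0b1000110100100011011011100011 = 0b100011011001100010 = 144994

144994


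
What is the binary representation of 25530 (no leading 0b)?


25530 = 110001110111010 in binary

110001110111010


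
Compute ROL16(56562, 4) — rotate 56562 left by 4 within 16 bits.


Rotate 0b1101110011110010 left by 4 (16-bit) = 0b1100111100101101 = 53037

53037


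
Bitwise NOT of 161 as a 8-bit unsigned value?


~0b10100001 = 0b1011110 = 94 (8-bit unsigned)

94


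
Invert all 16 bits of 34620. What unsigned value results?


34620 ^ 65535 = 30915

30915


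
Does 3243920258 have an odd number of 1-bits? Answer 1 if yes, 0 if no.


0b11000001010110100100101110000010 has 13 ones => parity 1

1


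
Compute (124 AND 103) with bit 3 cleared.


Step 1: 124 & 103 = 100
Step 2: 100 & ~(1 << 3) = 100

100


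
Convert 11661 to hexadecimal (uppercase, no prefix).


11661 = 2D8D hex

2D8D


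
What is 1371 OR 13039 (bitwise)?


0b10101011011 | 0b11001011101111 = 0b11011111111111 = 14335

14335


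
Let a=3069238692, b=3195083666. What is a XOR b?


3069238692 ^ 3195083666 = 142722614

142722614


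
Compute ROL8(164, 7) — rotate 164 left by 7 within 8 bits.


Rotate 0b10100100 left by 7 (8-bit) = 0b1010010 = 82

82


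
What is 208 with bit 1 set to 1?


208 | (1 << 1) = 208 | 2 = 210

210


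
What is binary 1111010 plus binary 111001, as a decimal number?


1111010 + 111001 = 10110011 = 179

179


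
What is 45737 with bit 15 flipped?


45737 ^ (1 << 15) = 45737 ^ 32768 = 12969

12969


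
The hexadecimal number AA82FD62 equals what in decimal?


AA82FD62 hex = 2860711266 decimal

2860711266


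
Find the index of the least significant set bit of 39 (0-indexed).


0b100111. Lowest set bit at position 0

0


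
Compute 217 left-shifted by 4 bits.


0b11011001 << 4 = 0b110110010000 = 3472

3472


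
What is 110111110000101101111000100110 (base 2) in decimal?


110111110000101101111000100110 in decimal = 935517734

935517734


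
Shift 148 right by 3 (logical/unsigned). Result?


0b10010100 >> 3 = 0b10010 = 18

18


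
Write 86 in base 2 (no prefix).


86 = 1010110 in binary

1010110


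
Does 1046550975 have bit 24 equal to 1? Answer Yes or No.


0b111110011000010001100110111111, bit 24 = 0. No

No


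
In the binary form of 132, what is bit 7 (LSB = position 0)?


0b10000100, position 7 = 1

1


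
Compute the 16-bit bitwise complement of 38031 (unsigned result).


~0b1001010010001111 = 0b110101101110000 = 27504 (16-bit unsigned)

27504


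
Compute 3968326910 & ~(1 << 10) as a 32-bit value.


3968326910 & ~(1 << 10) = 3968325886

3968325886


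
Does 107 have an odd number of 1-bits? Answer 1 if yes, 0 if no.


0b1101011 has 5 ones => parity 1

1


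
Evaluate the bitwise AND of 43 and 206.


0b101011 & 0b11001110 = 0b1010 = 10

10


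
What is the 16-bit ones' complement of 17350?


17350 ^ 65535 = 48185

48185


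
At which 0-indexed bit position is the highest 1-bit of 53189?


0b1100111111000101. Highest set bit at position 15

15


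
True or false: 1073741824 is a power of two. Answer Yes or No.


0b1000000000000000000000000000000. Only one bit set => Yes

Yes


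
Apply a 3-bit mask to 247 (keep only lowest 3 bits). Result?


247 & 7 = 7

7


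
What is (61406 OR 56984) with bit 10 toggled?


Step 1: 61406 | 56984 = 65502
Step 2: 65502 ^ (1 << 10) = 65502 ^ 1024 = 64478

64478


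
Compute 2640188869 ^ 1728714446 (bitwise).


0b10011101010111100001010111000101 ^ 0b1100111000010100001011011001110 = 0b11111010010101000000001100001011 = 4199809803

4199809803


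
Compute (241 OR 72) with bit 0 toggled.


Step 1: 241 | 72 = 249
Step 2: 249 ^ (1 << 0) = 249 ^ 1 = 248

248


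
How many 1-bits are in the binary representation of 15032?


0b11101010111000 has 8 set bits

8


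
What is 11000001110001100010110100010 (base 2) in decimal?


11000001110001100010110100010 in decimal = 406373794

406373794


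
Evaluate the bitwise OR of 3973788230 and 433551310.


0b11101100110110110011001001000110 | 0b11001110101110111011111001110 = 0b11111101110111110111011111001110 = 4259280846

4259280846


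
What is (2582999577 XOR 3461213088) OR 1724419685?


Step 1: 2582999577 ^ 3461213088 = 1471715769
Step 2: 1471715769 | 1724419685 = 2012782589

2012782589


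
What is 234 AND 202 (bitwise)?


0b11101010 & 0b11001010 = 0b11001010 = 202

202


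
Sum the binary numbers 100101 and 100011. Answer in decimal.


100101 + 100011 = 1001000 = 72

72


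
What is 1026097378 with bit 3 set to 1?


1026097378 | (1 << 3) = 1026097378 | 8 = 1026097386

1026097386


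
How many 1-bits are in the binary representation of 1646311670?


0b1100010001000001011100011110110 has 14 set bits

14


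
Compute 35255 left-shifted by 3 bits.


0b1000100110110111 << 3 = 0b1000100110110111000 = 282040

282040


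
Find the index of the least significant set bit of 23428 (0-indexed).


0b101101110000100. Lowest set bit at position 2

2


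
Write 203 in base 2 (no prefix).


203 = 11001011 in binary

11001011


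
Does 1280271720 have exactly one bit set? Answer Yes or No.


0b1001100010011110110010101101000. Multiple bits set => No

No


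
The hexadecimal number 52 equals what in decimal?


52 hex = 82 decimal

82


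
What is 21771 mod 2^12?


21771 & 4095 = 1291

1291


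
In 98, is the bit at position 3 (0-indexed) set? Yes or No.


0b1100010, bit 3 = 0. No

No


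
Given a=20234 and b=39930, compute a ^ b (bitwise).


20234 ^ 39930 = 54512

54512


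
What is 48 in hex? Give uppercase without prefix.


48 = 30 hex

30


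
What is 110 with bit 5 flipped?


110 ^ (1 << 5) = 110 ^ 32 = 78

78


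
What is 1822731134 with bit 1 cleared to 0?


1822731134 & ~(1 << 1) = 1822731132

1822731132


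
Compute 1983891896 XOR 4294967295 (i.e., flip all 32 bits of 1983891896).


1983891896 ^ 4294967295 = 2311075399

2311075399


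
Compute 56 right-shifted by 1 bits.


0b111000 >> 1 = 0b11100 = 28

28


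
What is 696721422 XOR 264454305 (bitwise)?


0b101001100001110010000000001110 ^ 0b1111110000110100000010100001 = 0b100110010001000110000010101111 = 642015407

642015407


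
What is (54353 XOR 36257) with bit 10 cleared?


Step 1: 54353 ^ 36257 = 23024
Step 2: 23024 & ~(1 << 10) = 23024

23024


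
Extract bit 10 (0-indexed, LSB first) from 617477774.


0b100100110011011111011010001110, position 10 = 1

1


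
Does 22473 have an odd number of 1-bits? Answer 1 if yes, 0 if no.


0b101011111001001 has 9 ones => parity 1

1


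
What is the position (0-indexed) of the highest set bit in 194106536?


0b1011100100011101010010101000. Highest set bit at position 27

27


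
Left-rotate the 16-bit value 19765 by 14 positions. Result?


Rotate 0b100110100110101 left by 14 (16-bit) = 0b101001101001101 = 21325

21325


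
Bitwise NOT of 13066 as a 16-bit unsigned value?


~0b11001100001010 = 0b1100110011110101 = 52469 (16-bit unsigned)

52469


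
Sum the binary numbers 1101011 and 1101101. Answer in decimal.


1101011 + 1101101 = 11011000 = 216

216


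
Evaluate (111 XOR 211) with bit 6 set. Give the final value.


Step 1: 111 ^ 211 = 188
Step 2: 188 | (1 << 6) = 188 | 64 = 252

252


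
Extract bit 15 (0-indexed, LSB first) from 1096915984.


0b1000001011000011001110000010000, position 15 = 1

1


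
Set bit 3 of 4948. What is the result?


4948 | (1 << 3) = 4948 | 8 = 4956

4956


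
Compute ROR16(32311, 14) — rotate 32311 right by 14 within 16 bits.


Rotate 0b111111000110111 right by 14 (16-bit) = 0b1111100011011101 = 63709

63709


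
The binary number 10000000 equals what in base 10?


10000000 in decimal = 128

128


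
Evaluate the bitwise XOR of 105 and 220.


0b1101001 ^ 0b11011100 = 0b10110101 = 181

181


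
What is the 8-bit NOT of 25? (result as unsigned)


~0b11001 = 0b11100110 = 230 (8-bit unsigned)

230


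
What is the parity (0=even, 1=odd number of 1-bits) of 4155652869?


0b11110111101100100011101100000101 has 18 ones => parity 0

0


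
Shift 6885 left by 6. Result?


0b1101011100101 << 6 = 0b1101011100101000000 = 440640

440640


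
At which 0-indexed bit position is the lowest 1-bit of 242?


0b11110010. Lowest set bit at position 1

1


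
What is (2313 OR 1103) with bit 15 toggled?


Step 1: 2313 | 1103 = 3407
Step 2: 3407 ^ (1 << 15) = 3407 ^ 32768 = 36175

36175


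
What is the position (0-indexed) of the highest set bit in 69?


0b1000101. Highest set bit at position 6

6


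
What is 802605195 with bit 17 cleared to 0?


802605195 & ~(1 << 17) = 802474123

802474123


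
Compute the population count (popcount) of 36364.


0b1000111000001100 has 6 set bits

6


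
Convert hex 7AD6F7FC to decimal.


7AD6F7FC hex = 2060908540 decimal

2060908540


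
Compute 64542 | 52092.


0b1111110000011110 | 0b1100101101111100 = 0b1111111101111110 = 65406

65406


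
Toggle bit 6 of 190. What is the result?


190 ^ (1 << 6) = 190 ^ 64 = 254

254


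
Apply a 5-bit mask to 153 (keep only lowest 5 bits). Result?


153 & 31 = 25

25


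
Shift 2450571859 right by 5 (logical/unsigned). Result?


0b10010010000100001100001001010011 >> 5 = 0b100100100001000011000010010 = 76580370

76580370


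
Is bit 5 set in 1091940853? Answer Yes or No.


0b1000001000101011011000111110101, bit 5 = 1. Yes

Yes


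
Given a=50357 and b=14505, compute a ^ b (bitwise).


50357 ^ 14505 = 64540

64540


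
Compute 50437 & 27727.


0b1100010100000101 & 0b110110001001111 = 0b100010000000101 = 17413

17413


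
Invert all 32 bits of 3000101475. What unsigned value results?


3000101475 ^ 4294967295 = 1294865820

1294865820


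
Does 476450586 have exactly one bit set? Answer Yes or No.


0b11100011001100000111100011010. Multiple bits set => No

No


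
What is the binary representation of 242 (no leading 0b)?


242 = 11110010 in binary

11110010


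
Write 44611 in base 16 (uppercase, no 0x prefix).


44611 = AE43 hex

AE43


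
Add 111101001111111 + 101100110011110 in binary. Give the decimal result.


111101001111111 + 101100110011110 = 1101010000011101 = 54301

54301


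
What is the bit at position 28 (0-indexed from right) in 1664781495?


0b1100011001110101000110010110111, position 28 = 0

0


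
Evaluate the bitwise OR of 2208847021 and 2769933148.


0b10000011101010000101010010101101 | 0b10100101000110011101001101011100 = 0b10100111101110011101011111111101 = 2813974525

2813974525


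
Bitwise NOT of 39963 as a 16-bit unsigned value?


~0b1001110000011011 = 0b110001111100100 = 25572 (16-bit unsigned)

25572


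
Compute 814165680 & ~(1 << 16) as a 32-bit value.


814165680 & ~(1 << 16) = 814100144

814100144


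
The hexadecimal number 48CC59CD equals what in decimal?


48CC59CD hex = 1221351885 decimal

1221351885


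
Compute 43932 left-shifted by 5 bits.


0b1010101110011100 << 5 = 0b101010111001110000000 = 1405824

1405824


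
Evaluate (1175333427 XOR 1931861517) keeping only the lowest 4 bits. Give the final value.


Step 1: 1175333427 ^ 1931861517 = 892073022
Step 2: 892073022 & 15 = 14

14


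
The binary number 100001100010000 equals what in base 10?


100001100010000 in decimal = 17168

17168


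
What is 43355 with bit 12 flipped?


43355 ^ (1 << 12) = 43355 ^ 4096 = 47451

47451


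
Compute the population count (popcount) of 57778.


0b1110000110110010 has 8 set bits

8


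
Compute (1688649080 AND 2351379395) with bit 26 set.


Step 1: 1688649080 & 2351379395 = 69611840
Step 2: 69611840 | (1 << 26) = 69611840 | 67108864 = 69611840

69611840


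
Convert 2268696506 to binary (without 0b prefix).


2268696506 = 10000111001110011000111110111010 in binary

10000111001110011000111110111010


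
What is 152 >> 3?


0b10011000 >> 3 = 0b10011 = 19

19


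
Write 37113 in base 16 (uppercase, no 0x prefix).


37113 = 90F9 hex

90F9


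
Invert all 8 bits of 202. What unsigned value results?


202 ^ 255 = 53

53


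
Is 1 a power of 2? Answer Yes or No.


0b1. Only one bit set => Yes

Yes


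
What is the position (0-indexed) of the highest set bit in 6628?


0b1100111100100. Highest set bit at position 12

12


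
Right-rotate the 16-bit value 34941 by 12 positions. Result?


Rotate 0b1000100001111101 right by 12 (16-bit) = 0b1000011111011000 = 34776

34776


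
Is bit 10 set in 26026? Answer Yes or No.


0b110010110101010, bit 10 = 1. Yes

Yes


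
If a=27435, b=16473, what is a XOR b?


27435 ^ 16473 = 11122

11122


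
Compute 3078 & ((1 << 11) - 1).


3078 & 2047 = 1030

1030


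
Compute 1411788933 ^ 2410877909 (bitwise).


0b1010100001001100011000010000101 ^ 0b10001111101100110001001111010101 = 0b11011011100101010010001101010000 = 3683984208

3683984208


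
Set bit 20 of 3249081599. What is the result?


3249081599 | (1 << 20) = 3249081599 | 1048576 = 3250130175

3250130175


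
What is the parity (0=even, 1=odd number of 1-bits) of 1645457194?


0b1100010000100111010111100101010 has 15 ones => parity 1

1


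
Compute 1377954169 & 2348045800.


0b1010010001000011110100101111001 & 0b10001011111101000101010111101000 = 0b10001000000100000101101000 = 35668328

35668328


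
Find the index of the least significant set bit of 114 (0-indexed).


0b1110010. Lowest set bit at position 1

1


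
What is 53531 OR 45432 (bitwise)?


0b1101000100011011 | 0b1011000101111000 = 0b1111000101111011 = 61819

61819


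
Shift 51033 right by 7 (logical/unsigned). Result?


0b1100011101011001 >> 7 = 0b110001110 = 398

398


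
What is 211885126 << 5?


0b1100101000010001110001000110 << 5 = 0b110010100001000111000100011000000 = 6780324032

6780324032


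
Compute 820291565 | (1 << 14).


820291565 | (1 << 14) = 820291565 | 16384 = 820307949

820307949


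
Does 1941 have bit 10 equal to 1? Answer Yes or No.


0b11110010101, bit 10 = 1. Yes

Yes


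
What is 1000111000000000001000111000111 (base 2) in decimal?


1000111000000000001000111000111 in decimal = 1191186887

1191186887


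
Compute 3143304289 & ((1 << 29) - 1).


3143304289 & 536870911 = 458949729

458949729


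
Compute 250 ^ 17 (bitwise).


0b11111010 ^ 0b10001 = 0b11101011 = 235

235


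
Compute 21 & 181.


0b10101 & 0b10110101 = 0b10101 = 21

21


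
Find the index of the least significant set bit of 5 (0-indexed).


0b101. Lowest set bit at position 0

0


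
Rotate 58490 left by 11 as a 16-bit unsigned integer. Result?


Rotate 0b1110010001111010 left by 11 (16-bit) = 0b1101011100100011 = 55075

55075


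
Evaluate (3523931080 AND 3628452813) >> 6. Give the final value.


Step 1: 3523931080 & 3628452813 = 3489713096
Step 2: 3489713096 >> 6 = 54526767

54526767


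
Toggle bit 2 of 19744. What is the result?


19744 ^ (1 << 2) = 19744 ^ 4 = 19748

19748


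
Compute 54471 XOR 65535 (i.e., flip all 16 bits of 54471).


54471 ^ 65535 = 11064

11064


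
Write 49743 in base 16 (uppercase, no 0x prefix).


49743 = C24F hex

C24F


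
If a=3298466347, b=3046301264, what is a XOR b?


3298466347 ^ 3046301264 = 1896367227

1896367227


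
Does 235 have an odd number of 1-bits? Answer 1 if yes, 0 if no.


0b11101011 has 6 ones => parity 0

0


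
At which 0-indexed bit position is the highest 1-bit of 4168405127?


0b11111000011101001101000010000111. Highest set bit at position 31

31


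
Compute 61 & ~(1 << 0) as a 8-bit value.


61 & ~(1 << 0) = 60

60


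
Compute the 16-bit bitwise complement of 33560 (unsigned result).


~0b1000001100011000 = 0b111110011100111 = 31975 (16-bit unsigned)

31975


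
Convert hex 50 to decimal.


50 hex = 80 decimal

80


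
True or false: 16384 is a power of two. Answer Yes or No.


0b100000000000000. Only one bit set => Yes

Yes


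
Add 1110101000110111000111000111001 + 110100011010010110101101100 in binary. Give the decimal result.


1110101000110111000111000111001 + 110100011010010110101101100 = 1111011101010001011101110100101 = 2074655653

2074655653


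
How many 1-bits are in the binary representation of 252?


0b11111100 has 6 set bits

6


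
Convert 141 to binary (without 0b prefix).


141 = 10001101 in binary

10001101


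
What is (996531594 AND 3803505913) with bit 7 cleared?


Step 1: 996531594 & 3803505913 = 572834952
Step 2: 572834952 & ~(1 << 7) = 572834824

572834824


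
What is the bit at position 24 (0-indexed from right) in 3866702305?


0b11100110011110010011000111100001, position 24 = 0

0


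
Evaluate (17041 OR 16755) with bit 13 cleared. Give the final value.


Step 1: 17041 | 16755 = 17395
Step 2: 17395 & ~(1 << 13) = 17395

17395


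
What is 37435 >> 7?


0b1001001000111011 >> 7 = 0b100100100 = 292

292


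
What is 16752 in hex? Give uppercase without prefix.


16752 = 4170 hex

4170


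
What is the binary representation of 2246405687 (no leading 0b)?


2246405687 = 10000101111001010110111000110111 in binary

10000101111001010110111000110111


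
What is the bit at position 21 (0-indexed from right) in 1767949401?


0b1101001011000001100010001011001, position 21 = 1

1


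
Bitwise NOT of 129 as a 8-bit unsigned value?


~0b10000001 = 0b1111110 = 126 (8-bit unsigned)

126


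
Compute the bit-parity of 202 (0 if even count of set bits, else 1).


0b11001010 has 4 ones => parity 0

0


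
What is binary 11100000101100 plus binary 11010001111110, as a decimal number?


11100000101100 + 11010001111110 = 110110010101010 = 27818

27818


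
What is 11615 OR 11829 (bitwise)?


0b10110101011111 | 0b10111000110101 = 0b10111101111111 = 12159

12159


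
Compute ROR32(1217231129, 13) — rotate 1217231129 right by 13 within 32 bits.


Rotate 0b1001000100011010111100100011001 right by 13 (32-bit) = 0b11001000110010100100010001101011 = 3368698987

3368698987


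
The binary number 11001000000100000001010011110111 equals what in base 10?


11001000000100000001010011110111 in decimal = 3356497143

3356497143


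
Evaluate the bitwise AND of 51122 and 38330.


0b1100011110110010 & 0b1001010110111010 = 0b1000010110110010 = 34226

34226


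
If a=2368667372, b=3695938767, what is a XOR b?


2368667372 ^ 3695938767 = 1365602851

1365602851


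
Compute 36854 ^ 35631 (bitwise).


0b1000111111110110 ^ 0b1000101100101111 = 0b10011011001 = 1241

1241


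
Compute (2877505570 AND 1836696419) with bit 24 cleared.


Step 1: 2877505570 & 1836696419 = 687947810
Step 2: 687947810 & ~(1 << 24) = 671170594

671170594


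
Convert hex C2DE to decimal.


C2DE hex = 49886 decimal

49886


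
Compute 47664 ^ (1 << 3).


47664 ^ (1 << 3) = 47664 ^ 8 = 47672

47672


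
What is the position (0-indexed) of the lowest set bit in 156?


0b10011100. Lowest set bit at position 2

2


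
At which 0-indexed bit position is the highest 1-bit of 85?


0b1010101. Highest set bit at position 6

6


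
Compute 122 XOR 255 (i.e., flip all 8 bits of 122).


122 ^ 255 = 133

133


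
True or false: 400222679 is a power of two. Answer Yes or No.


0b10111110110101110100111010111. Multiple bits set => No

No


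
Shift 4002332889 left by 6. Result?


0b11101110100011101100000011011001 << 6 = 0b11101110100011101100000011011001000000 = 256149304896

256149304896


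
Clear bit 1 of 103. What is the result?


103 & ~(1 << 1) = 101

101


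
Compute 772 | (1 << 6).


772 | (1 << 6) = 772 | 64 = 836

836


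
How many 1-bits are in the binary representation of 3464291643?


0b11001110011111001110010100111011 has 20 set bits

20


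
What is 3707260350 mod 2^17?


3707260350 & 131071 = 19902

19902


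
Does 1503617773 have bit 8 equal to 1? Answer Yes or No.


0b1011001100111110110001011101101, bit 8 = 0. No

No


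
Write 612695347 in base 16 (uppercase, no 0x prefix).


612695347 = 2484FD33 hex

2484FD33


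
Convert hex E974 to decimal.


E974 hex = 59764 decimal

59764


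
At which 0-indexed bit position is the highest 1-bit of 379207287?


0b10110100110100011111001110111. Highest set bit at position 28

28


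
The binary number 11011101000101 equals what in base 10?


11011101000101 in decimal = 14149

14149


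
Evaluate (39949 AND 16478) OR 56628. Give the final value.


Step 1: 39949 & 16478 = 12
Step 2: 12 | 56628 = 56636

56636


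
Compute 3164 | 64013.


0b110001011100 | 0b1111101000001101 = 0b1111111001011101 = 65117

65117


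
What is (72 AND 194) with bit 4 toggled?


Step 1: 72 & 194 = 64
Step 2: 64 ^ (1 << 4) = 64 ^ 16 = 80

80


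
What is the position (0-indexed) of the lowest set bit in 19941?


0b100110111100101. Lowest set bit at position 0

0


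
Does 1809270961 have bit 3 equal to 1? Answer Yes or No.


0b1101011110101110100100010110001, bit 3 = 0. No

No


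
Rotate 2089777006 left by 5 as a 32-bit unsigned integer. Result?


Rotate 0b1111100100011110111011101101110 left by 5 (32-bit) = 0b10010001111011101110110111001111 = 2448354767

2448354767


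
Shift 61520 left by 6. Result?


0b1111000001010000 << 6 = 0b1111000001010000000000 = 3937280

3937280


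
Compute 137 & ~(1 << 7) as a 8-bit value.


137 & ~(1 << 7) = 9

9


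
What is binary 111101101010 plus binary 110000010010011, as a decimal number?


111101101010 + 110000010010011 = 110111111111101 = 28669

28669


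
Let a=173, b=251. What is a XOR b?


173 ^ 251 = 86

86


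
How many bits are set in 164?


0b10100100 has 3 set bits

3


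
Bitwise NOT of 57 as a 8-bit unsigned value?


~0b111001 = 0b11000110 = 198 (8-bit unsigned)

198


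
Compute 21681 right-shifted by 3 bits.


0b101010010110001 >> 3 = 0b101010010110 = 2710

2710


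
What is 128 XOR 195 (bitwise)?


0b10000000 ^ 0b11000011 = 0b1000011 = 67

67


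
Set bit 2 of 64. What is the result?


64 | (1 << 2) = 64 | 4 = 68

68


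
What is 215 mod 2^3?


215 & 7 = 7

7


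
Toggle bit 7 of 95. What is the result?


95 ^ (1 << 7) = 95 ^ 128 = 223

223


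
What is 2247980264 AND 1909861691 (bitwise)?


0b10000101111111010111010011101000 & 0b1110001110101100010110100111011 = 0b1110101000010010000101000 = 30680104

30680104


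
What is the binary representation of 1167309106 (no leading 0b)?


1167309106 = 1000101100100111011100100110010 in binary

1000101100100111011100100110010


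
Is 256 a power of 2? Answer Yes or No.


0b100000000. Only one bit set => Yes

Yes


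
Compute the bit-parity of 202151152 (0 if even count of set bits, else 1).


0b1100000011001001010011110000 has 11 ones => parity 1

1


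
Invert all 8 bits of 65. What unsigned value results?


65 ^ 255 = 190

190


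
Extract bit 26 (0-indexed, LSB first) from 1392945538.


0b1010011000001101010100110000010, position 26 = 0

0


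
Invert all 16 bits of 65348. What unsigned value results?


65348 ^ 65535 = 187

187


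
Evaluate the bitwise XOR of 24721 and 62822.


0b110000010010001 ^ 0b1111010101100110 = 0b1001010111110111 = 38391

38391


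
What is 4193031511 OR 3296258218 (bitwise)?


0b11111001111011001001010101010111 | 0b11000100011110001110100010101010 = 0b11111101111111001111110111111111 = 4261215743

4261215743


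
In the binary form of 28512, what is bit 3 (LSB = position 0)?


0b110111101100000, position 3 = 0

0


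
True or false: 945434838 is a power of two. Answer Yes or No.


0b111000010110100011000011010110. Multiple bits set => No

No


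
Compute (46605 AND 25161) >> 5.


Step 1: 46605 & 25161 = 8713
Step 2: 8713 >> 5 = 272

272


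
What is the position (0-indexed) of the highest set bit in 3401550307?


0b11001010101111111000100111100011. Highest set bit at position 31

31


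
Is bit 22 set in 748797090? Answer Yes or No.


0b101100101000011011110010100010, bit 22 = 0. No

No


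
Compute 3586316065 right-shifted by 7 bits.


0b11010101110000101101011100100001 >> 7 = 0b1101010111000010110101110 = 28018094

28018094


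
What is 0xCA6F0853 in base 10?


CA6F0853 hex = 3396274259 decimal

3396274259


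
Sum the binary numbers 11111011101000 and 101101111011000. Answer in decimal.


11111011101000 + 101101111011000 = 1001101011000000 = 39616

39616


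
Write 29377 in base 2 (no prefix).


29377 = 111001011000001 in binary

111001011000001


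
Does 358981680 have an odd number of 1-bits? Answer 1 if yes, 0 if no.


0b10101011001011010000000110000 has 11 ones => parity 1

1


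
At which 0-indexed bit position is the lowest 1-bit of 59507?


0b1110100001110011. Lowest set bit at position 0

0


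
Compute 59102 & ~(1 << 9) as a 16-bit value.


59102 & ~(1 << 9) = 58590

58590


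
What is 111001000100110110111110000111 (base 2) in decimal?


111001000100110110111110000111 in decimal = 957575047

957575047


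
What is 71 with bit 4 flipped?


71 ^ (1 << 4) = 71 ^ 16 = 87

87


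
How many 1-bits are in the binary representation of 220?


0b11011100 has 5 set bits

5


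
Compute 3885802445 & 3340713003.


0b11100111100111001010001111001101 & 0b11000111000111110011110000101011 = 0b11000111000111000010000000001001 = 3340509193

3340509193


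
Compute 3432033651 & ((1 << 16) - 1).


3432033651 & 65535 = 44403

44403


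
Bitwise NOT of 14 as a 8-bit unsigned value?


~0b1110 = 0b11110001 = 241 (8-bit unsigned)

241


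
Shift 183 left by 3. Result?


0b10110111 << 3 = 0b10110111000 = 1464

1464


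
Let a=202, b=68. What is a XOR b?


202 ^ 68 = 142

142


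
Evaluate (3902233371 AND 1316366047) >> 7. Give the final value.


Step 1: 3902233371 & 1316366047 = 1209401883
Step 2: 1209401883 >> 7 = 9448452

9448452


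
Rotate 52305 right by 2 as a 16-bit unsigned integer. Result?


Rotate 0b1100110001010001 right by 2 (16-bit) = 0b111001100010100 = 29460

29460


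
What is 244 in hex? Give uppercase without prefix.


244 = F4 hex

F4


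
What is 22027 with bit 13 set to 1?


22027 | (1 << 13) = 22027 | 8192 = 30219

30219


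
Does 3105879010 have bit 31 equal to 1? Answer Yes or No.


0b10111001000111111111001111100010, bit 31 = 1. Yes

Yes


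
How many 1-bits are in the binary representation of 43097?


0b1010100001011001 has 7 set bits

7


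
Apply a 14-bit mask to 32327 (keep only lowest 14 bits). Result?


32327 & 16383 = 15943

15943


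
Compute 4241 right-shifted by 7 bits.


0b1000010010001 >> 7 = 0b100001 = 33

33


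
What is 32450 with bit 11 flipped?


32450 ^ (1 << 11) = 32450 ^ 2048 = 30402

30402


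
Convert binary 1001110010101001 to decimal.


1001110010101001 in decimal = 40105

40105


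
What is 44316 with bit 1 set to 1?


44316 | (1 << 1) = 44316 | 2 = 44318

44318


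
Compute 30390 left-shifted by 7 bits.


0b111011010110110 << 7 = 0b1110110101101100000000 = 3889920

3889920


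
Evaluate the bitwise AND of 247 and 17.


0b11110111 & 0b10001 = 0b10001 = 17

17


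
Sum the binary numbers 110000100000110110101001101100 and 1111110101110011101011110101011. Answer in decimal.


110000100000110110101001101100 + 1111110101110011101011110101011 = 10101111001111010100001000010111 = 2940027415

2940027415


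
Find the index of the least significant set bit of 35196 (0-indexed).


0b1000100101111100. Lowest set bit at position 2

2


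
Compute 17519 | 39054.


0b100010001101111 | 0b1001100010001110 = 0b1101110011101111 = 56559

56559


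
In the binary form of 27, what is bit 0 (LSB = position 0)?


0b11011, position 0 = 1

1


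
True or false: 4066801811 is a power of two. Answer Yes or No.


0b11110010011001100111100010010011. Multiple bits set => No

No


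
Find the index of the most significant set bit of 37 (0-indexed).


0b100101. Highest set bit at position 5

5


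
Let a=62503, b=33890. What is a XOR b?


62503 ^ 33890 = 28741

28741


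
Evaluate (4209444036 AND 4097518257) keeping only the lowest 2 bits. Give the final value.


Step 1: 4209444036 & 4097518257 = 4028825728
Step 2: 4028825728 & 3 = 0

0


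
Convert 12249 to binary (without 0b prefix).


12249 = 10111111011001 in binary

10111111011001


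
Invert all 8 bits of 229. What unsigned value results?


229 ^ 255 = 26

26


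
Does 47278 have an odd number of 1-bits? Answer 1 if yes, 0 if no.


0b1011100010101110 has 9 ones => parity 1

1


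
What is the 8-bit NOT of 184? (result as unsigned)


~0b10111000 = 0b1000111 = 71 (8-bit unsigned)

71


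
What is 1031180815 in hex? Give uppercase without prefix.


1031180815 = 3D76920F hex

3D76920F


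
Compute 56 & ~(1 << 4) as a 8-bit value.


56 & ~(1 << 4) = 40

40


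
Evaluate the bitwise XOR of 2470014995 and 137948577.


0b10010011001110010111000000010011 ^ 0b1000001110001110110110100001 = 0b10011011000000011001110110110010 = 2600574386

2600574386


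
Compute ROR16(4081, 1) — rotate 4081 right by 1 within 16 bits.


Rotate 0b111111110001 right by 1 (16-bit) = 0b1000011111111000 = 34808

34808


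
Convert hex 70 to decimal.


70 hex = 112 decimal

112


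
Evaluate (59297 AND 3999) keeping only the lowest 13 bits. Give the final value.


Step 1: 59297 & 3999 = 1921
Step 2: 1921 & 8191 = 1921

1921


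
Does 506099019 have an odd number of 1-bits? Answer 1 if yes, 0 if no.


0b11110001010100111010101001011 has 16 ones => parity 0

0


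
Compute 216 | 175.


0b11011000 | 0b10101111 = 0b11111111 = 255

255


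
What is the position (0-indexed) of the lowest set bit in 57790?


0b1110000110111110. Lowest set bit at position 1

1


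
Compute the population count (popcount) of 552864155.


0b100000111101000000100110011011 has 13 set bits

13


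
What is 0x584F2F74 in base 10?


584F2F74 hex = 1481584500 decimal

1481584500


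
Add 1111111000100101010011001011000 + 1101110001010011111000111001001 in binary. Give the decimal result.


1111111000100101010011001011000 + 1101110001010011111000111001001 = 11101101001111001001100000100001 = 3980171297

3980171297


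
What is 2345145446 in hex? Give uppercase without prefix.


2345145446 = 8BC81466 hex

8BC81466


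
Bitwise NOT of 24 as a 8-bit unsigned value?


~0b11000 = 0b11100111 = 231 (8-bit unsigned)

231


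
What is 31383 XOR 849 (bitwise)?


0b111101010010111 ^ 0b1101010001 = 0b111100111000110 = 31174

31174


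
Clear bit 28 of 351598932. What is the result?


351598932 & ~(1 << 28) = 83163476

83163476


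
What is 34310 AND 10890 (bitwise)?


0b1000011000000110 & 0b10101010001010 = 0b1000000010 = 514

514


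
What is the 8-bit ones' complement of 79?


79 ^ 255 = 176

176


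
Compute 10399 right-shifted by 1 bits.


0b10100010011111 >> 1 = 0b1010001001111 = 5199

5199


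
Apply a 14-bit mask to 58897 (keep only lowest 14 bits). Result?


58897 & 16383 = 9745

9745


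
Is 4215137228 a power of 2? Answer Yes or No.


0b11111011001111011110001111001100. Multiple bits set => No

No


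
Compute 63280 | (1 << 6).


63280 | (1 << 6) = 63280 | 64 = 63344

63344


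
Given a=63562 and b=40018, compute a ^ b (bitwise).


63562 ^ 40018 = 25624

25624


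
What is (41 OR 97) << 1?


Step 1: 41 | 97 = 105
Step 2: 105 << 1 = 210

210


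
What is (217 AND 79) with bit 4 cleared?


Step 1: 217 & 79 = 73
Step 2: 73 & ~(1 << 4) = 73

73


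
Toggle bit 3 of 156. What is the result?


156 ^ (1 << 3) = 156 ^ 8 = 148

148


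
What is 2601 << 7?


0b101000101001 << 7 = 0b1010001010010000000 = 332928

332928


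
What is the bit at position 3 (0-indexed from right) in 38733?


0b1001011101001101, position 3 = 1

1


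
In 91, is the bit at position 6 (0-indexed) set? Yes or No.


0b1011011, bit 6 = 1. Yes

Yes


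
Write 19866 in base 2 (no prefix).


19866 = 100110110011010 in binary

100110110011010


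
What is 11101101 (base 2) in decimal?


11101101 in decimal = 237

237


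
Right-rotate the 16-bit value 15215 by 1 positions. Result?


Rotate 0b11101101101111 right by 1 (16-bit) = 0b1001110110110111 = 40375

40375


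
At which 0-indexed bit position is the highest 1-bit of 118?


0b1110110. Highest set bit at position 6

6


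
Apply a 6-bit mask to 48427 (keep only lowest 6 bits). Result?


48427 & 63 = 43

43


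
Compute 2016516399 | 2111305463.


0b1111000001100011001100100101111 | 0b1111101110101111111011011110111 = 0b1111101111101111111111111111111 = 2113404927

2113404927
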